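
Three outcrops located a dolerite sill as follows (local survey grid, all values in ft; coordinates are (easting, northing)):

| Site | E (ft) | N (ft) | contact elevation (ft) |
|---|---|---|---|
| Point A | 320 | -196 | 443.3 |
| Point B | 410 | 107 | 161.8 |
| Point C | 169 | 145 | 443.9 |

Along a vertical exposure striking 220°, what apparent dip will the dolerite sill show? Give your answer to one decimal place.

51.0°

Two edge vectors: Point A→Point B = (90, 303, -281.5), Point A→Point C = (-151, 341, 0.6).
Normal n = (Point A→Point B) × (Point A→Point C) = (96173.3, 42452.5, 76443).
So ∂z/∂E = −n_x/n_z = −1.25810 and ∂z/∂N = −n_y/n_z = −0.55535.
Unit vector along 220° is (sin 220°, cos 220°) = (-0.6428, -0.7660).
Slope in that direction = a·(-0.6428) + b·(-0.7660) = 1.23412.
Apparent dip = arctan|1.23412| = 51.0° (true dip is 54.0°, so apparent ≤ true as expected).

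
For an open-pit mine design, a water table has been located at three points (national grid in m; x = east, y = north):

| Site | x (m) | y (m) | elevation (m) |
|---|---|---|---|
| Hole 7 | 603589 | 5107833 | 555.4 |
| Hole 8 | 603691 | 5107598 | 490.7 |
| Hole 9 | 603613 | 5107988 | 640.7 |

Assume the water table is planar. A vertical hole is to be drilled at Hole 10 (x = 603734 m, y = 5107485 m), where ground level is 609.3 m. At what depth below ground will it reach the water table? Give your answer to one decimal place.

152.5 m

Let the plane be z = a·x + b·y + c.
Hole 8−Hole 7: 102a − 235b = −64.7;  Hole 9−Hole 7: 24a + 155b = 85.3.
Solving gives a = 0.466993007, b = 0.478013986.
Then c = 555.4 − a·603589 − b·5107833 = −2722932.05.
At (603734, 5107485): z_contact = 281939.56 + 2441449.26 − 2722932.05 = 456.77 m.
Depth below ground = 609.3 − 456.77 = 152.5 m.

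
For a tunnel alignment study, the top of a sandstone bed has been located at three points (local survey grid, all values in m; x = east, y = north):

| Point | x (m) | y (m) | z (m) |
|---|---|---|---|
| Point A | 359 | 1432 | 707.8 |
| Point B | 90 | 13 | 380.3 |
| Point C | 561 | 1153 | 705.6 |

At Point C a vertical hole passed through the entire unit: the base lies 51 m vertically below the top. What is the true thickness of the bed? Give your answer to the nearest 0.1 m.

48.8 m

Two edge vectors: Point A→Point B = (-269, -1419, -327.5), Point A→Point C = (202, -279, -2.2).
Normal n = (Point A→Point B) × (Point A→Point C) = (-88250.7, -66746.8, 361689).
So ∂z/∂x = −n_x/n_z = 0.24400 and ∂z/∂y = −n_y/n_z = 0.18454.
|∇z| = √(a²+b²) = 0.30592, so dip δ = arctan(0.30592) = 17.01°.
True thickness = vertical thickness × cos δ = 51 × cos 17.01° = 48.8 m.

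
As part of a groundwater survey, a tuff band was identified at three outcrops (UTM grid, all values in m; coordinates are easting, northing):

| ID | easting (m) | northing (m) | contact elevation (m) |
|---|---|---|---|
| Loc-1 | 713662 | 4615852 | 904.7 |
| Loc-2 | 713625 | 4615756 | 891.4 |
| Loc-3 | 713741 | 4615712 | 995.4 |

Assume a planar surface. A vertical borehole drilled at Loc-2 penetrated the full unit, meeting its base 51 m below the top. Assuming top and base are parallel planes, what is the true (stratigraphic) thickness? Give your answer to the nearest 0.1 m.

38.9 m

Two edge vectors: Loc-1→Loc-2 = (-37, -96, -13.3), Loc-1→Loc-3 = (79, -140, 90.7).
Normal n = (Loc-1→Loc-2) × (Loc-1→Loc-3) = (-10569.2, 2305.2, 12764).
So ∂z/∂easting = −n_x/n_z = 0.82805 and ∂z/∂northing = −n_y/n_z = −0.18060.
|∇z| = √(a²+b²) = 0.84751, so dip δ = arctan(0.84751) = 40.28°.
True thickness = vertical thickness × cos δ = 51 × cos 40.28° = 38.9 m.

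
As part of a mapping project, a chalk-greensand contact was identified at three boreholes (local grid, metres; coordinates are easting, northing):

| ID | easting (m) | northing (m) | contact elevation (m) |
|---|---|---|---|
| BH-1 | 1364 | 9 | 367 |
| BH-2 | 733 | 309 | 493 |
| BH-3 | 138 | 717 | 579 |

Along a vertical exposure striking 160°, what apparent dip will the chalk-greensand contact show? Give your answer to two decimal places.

Two edge vectors: BH-1→BH-2 = (-631, 300, 126), BH-1→BH-3 = (-1226, 708, 212).
Normal n = (BH-1→BH-2) × (BH-1→BH-3) = (-25608, -20704, -78948).
So ∂z/∂easting = −n_x/n_z = −0.32437 and ∂z/∂northing = −n_y/n_z = −0.26225.
Unit vector along 160° is (sin 160°, cos 160°) = (0.3420, -0.9397).
Slope in that direction = a·(0.3420) + b·(-0.9397) = 0.13549.
Apparent dip = arctan|0.13549| = 7.72° (true dip is 22.6°, so apparent ≤ true as expected).

7.72°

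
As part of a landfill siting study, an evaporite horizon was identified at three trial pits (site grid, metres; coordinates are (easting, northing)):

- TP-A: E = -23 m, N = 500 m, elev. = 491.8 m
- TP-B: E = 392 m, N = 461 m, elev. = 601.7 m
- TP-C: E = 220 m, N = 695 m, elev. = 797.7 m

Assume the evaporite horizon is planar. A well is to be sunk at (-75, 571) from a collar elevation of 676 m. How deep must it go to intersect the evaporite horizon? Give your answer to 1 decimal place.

Let the plane be z = a·E + b·N + c.
TP-B−TP-A: 415a − 39b = 109.9;  TP-C−TP-A: 243a + 195b = 305.9.
Solving gives a = 0.36903, b = 1.10886.
Then c = 491.8 − a·-23 − b·500 = −54.14.
At (-75, 571): z_contact = −27.68 + 633.16 − 54.14 = 551.34 m.
Depth below ground = 676 − 551.34 = 124.7 m.

124.7 m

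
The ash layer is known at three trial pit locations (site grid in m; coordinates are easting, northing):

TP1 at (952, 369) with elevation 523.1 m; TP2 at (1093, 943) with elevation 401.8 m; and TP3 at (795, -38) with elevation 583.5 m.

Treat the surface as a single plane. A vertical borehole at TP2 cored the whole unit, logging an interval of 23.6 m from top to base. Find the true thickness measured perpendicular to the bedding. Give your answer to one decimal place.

Let the plane be z = a·easting + b·northing + c.
TP2−TP1: 141a + 574b = −121.3;  TP3−TP1: −157a − 407b = 60.4.
Solving gives a = 0.44910, b = −0.32164.
|∇z| = √(a²+b²) = 0.55240, so dip δ = arctan(0.55240) = 28.92°.
True thickness = vertical thickness × cos δ = 23.6 × cos 28.92° = 20.7 m.

20.7 m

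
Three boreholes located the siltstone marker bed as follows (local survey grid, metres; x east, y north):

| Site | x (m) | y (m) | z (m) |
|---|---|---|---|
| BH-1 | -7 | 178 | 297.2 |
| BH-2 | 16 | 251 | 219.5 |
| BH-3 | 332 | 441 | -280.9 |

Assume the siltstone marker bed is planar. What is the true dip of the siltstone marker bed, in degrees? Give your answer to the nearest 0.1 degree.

Two edge vectors: BH-1→BH-2 = (23, 73, -77.7), BH-1→BH-3 = (339, 263, -578.1).
Normal n = (BH-1→BH-2) × (BH-1→BH-3) = (-21766.2, -13044, -18698).
So ∂z/∂x = −n_x/n_z = −1.16409 and ∂z/∂y = −n_y/n_z = −0.69761.
Gradient magnitude |∇z| = √(a² + b²) = √(1.35511 + 0.48667) = 1.35712.
True dip = arctan(1.35712) = 53.6°, dipping toward ENE (azimuth ≈ 059°).

53.6°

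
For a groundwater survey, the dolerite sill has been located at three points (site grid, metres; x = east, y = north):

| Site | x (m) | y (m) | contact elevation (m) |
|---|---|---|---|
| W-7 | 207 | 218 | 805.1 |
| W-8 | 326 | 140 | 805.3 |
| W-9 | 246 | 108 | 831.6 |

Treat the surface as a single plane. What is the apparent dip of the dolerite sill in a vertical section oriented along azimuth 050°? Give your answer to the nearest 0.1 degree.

19.7°

Two edge vectors: W-7→W-8 = (119, -78, 0.2), W-7→W-9 = (39, -110, 26.5).
Normal n = (W-7→W-8) × (W-7→W-9) = (-2045, -3145.7, -10048).
So ∂z/∂x = −n_x/n_z = −0.20352 and ∂z/∂y = −n_y/n_z = −0.31307.
Unit vector along 050° is (sin 50°, cos 50°) = (0.7660, 0.6428).
Slope in that direction = a·(0.7660) + b·(0.6428) = −0.35714.
Apparent dip = arctan|0.35714| = 19.7° (true dip is 20.5°, so apparent ≤ true as expected).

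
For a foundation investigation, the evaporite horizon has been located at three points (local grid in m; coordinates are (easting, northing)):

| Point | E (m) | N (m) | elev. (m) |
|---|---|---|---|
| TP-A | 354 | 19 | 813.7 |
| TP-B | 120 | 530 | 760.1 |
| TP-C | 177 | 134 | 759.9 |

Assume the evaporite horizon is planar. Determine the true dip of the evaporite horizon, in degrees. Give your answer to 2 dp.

18.74°

Let the plane be z = a·E + b·N + c.
TP-B−TP-A: −234a + 511b = −53.6;  TP-C−TP-A: −177a + 115b = −53.8.
Solving gives a = 0.33568, b = 0.04882.
Gradient magnitude |∇z| = √(a² + b²) = √(0.11268 + 0.00238) = 0.33921.
True dip = arctan(0.33921) = 18.74°, dipping toward W (azimuth ≈ 262°).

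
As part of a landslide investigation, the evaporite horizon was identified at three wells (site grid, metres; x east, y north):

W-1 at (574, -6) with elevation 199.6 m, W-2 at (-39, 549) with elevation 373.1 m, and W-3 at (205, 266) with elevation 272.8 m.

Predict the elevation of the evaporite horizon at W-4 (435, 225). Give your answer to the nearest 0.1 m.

Two edge vectors: W-1→W-2 = (-613, 555, 173.5), W-1→W-3 = (-369, 272, 73.2).
Normal n = (W-1→W-2) × (W-1→W-3) = (-6566, -19149.9, 38059).
So ∂z/∂x = −n_x/n_z = 0.17252 and ∂z/∂y = −n_y/n_z = 0.50316.
Intercept c from W-1: 199.6 − 99.03 + 3.02 = 103.59.
At (435, 225): z = 75.0 + 113.2 + 103.59 = 291.9 m.

291.9 m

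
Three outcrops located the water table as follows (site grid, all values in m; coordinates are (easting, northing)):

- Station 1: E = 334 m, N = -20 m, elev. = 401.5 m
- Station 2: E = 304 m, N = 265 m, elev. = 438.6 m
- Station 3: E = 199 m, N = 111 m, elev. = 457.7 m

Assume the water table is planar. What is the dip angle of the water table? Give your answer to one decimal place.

18.6°

Two edge vectors: Station 1→Station 2 = (-30, 285, 37.1), Station 1→Station 3 = (-135, 131, 56.2).
Normal n = (Station 1→Station 2) × (Station 1→Station 3) = (11156.9, -3322.5, 34545).
So ∂z/∂E = −n_x/n_z = −0.32297 and ∂z/∂N = −n_y/n_z = 0.09618.
Gradient magnitude |∇z| = √(a² + b²) = √(0.10431 + 0.00925) = 0.33698.
True dip = arctan(0.33698) = 18.6°, dipping toward ESE (azimuth ≈ 107°).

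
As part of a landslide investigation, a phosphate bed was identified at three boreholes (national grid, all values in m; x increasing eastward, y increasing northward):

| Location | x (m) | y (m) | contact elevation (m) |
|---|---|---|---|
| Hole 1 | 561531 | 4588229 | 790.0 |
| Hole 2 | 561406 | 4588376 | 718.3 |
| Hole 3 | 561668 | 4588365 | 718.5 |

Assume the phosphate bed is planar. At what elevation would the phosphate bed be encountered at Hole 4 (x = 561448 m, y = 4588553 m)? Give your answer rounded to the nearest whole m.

628 m

Let the plane be z = a·x + b·y + c.
Hole 2−Hole 1: −125a + 147b = −71.7;  Hole 3−Hole 1: 137a + 136b = −71.5.
Solving gives a = −0.02044482, b = −0.50514015.
Then c = 790 − a·561531 − b·4588229 = 2329969.08.
At (561448, 4588553): z = −11478.7 − 2317862.3 + 2329969.08 = 628.0 m.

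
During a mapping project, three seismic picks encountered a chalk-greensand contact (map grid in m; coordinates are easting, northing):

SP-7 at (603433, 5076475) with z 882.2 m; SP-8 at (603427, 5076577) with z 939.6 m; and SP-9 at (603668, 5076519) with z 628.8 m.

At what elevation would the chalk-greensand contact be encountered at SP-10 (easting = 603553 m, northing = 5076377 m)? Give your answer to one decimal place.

Two edge vectors: SP-7→SP-8 = (-6, 102, 57.4), SP-7→SP-9 = (235, 44, -253.4).
Normal n = (SP-7→SP-8) × (SP-7→SP-9) = (-28372.4, 11968.6, -24234).
So ∂z/∂easting = −n_x/n_z = −1.170768342 and ∂z/∂northing = −n_y/n_z = 0.493876372.
Intercept c from SP-7: 882.2 + 706480.25 − 2507151.06 = −1799788.60.
At (603553, 5076377): z = −706620.7 + 2507102.7 − 1799788.60 = 693.3 m.

693.3 m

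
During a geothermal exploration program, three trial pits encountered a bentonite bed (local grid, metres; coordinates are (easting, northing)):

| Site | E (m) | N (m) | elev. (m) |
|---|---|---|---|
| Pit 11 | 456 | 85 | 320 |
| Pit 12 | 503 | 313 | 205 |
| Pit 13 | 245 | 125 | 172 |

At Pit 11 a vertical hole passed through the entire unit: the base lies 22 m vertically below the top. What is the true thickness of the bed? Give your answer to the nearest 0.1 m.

16.7 m

Let the plane be z = a·E + b·N + c.
Pit 12−Pit 11: 47a + 228b = −115;  Pit 13−Pit 11: −211a + 40b = −148.
Solving gives a = 0.58302, b = −0.62457.
|∇z| = √(a²+b²) = 0.85440, so dip δ = arctan(0.85440) = 40.51°.
True thickness = vertical thickness × cos δ = 22 × cos 40.51° = 16.7 m.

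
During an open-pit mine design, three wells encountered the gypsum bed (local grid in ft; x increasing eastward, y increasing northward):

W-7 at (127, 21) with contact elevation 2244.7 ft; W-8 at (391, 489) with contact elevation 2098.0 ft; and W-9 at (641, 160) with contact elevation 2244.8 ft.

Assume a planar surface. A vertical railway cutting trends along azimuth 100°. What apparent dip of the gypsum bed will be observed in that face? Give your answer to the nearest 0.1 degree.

9.3°

Let the plane be z = a·x + b·y + c.
W-8−W-7: 264a + 468b = −146.7;  W-9−W-7: 514a + 139b = 0.1.
Solving gives a = 0.10026, b = −0.37002.
Unit vector along 100° is (sin 100°, cos 100°) = (0.9848, -0.1736).
Slope in that direction = a·(0.9848) + b·(-0.1736) = 0.16299.
Apparent dip = arctan|0.16299| = 9.3° (true dip is 21.0°, so apparent ≤ true as expected).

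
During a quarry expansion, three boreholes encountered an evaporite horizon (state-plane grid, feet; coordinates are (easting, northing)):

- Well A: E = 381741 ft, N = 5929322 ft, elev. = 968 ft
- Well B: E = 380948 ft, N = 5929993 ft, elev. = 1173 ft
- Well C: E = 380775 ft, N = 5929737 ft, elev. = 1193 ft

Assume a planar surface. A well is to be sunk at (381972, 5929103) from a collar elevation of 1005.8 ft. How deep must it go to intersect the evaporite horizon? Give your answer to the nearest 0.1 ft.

99.0 ft

Let the plane be z = a·E + b·N + c.
Well B−Well A: −793a + 671b = 205;  Well C−Well A: −966a + 415b = 225.
Solving gives a = −0.206524158, b = 0.061440153.
Then c = 968 − a·381741 − b·5929322 = −284491.71.
At (381972, 5929103): z_contact = −78886.45 + 364285.00 − 284491.71 = 906.84 ft.
Depth below ground = 1005.8 − 906.84 = 99.0 ft.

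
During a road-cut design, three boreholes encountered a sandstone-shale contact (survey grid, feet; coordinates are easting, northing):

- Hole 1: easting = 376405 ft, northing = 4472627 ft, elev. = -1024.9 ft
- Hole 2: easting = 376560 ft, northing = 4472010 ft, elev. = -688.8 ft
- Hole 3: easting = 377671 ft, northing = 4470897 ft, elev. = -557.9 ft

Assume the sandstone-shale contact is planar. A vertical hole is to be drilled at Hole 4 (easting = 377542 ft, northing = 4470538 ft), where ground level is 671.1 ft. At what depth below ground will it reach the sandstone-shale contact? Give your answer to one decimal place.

Let the plane be z = a·easting + b·northing + c.
Hole 2−Hole 1: 155a − 617b = 336.1;  Hole 3−Hole 1: 1266a − 1730b = 467.
Solving gives a = −0.571793392, b = −0.688375974.
Then c = -1024.9 − a·376405 − b·4472627 = 3293049.96.
At (377542, 4470538): z_contact = −215876.02 − 3077410.95 + 3293049.96 = -237.01 ft.
Depth below ground = 671.1 − (-237.01) = 908.1 ft.

908.1 ft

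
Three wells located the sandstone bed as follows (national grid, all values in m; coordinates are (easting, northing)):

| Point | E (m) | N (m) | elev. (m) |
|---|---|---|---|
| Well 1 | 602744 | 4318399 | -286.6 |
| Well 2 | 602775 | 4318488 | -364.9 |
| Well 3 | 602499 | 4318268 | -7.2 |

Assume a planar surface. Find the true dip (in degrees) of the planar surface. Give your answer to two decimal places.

Let the plane be z = a·E + b·N + c.
Well 2−Well 1: 31a + 89b = −78.3;  Well 3−Well 1: −245a − 131b = 279.4.
Solving gives a = −0.82334, b = −0.59299.
Gradient magnitude |∇z| = √(a² + b²) = √(0.67788 + 0.35164) = 1.01466.
True dip = arctan(1.01466) = 45.42°, dipping toward NE (azimuth ≈ 054°).

45.42°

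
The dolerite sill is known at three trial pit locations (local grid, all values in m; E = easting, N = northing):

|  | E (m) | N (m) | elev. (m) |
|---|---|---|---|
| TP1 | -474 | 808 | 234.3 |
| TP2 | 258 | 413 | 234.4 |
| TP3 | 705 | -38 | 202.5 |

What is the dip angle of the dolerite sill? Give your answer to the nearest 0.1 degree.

Let the plane be z = a·E + b·N + c.
TP2−TP1: 732a − 395b = 0.1;  TP3−TP1: 1179a − 846b = −31.8.
Solving gives a = 0.08235, b = 0.15235.
Gradient magnitude |∇z| = √(a² + b²) = √(0.00678 + 0.02321) = 0.17318.
True dip = arctan(0.17318) = 9.8°, dipping toward SSW (azimuth ≈ 208°).

9.8°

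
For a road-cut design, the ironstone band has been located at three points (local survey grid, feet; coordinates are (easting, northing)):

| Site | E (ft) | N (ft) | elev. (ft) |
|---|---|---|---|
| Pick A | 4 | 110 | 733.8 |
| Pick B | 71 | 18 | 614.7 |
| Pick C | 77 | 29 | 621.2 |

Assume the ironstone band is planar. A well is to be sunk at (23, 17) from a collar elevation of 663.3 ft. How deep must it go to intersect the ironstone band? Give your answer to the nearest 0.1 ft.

Two edge vectors: Pick A→Pick B = (67, -92, -119.1), Pick A→Pick C = (73, -81, -112.6).
Normal n = (Pick A→Pick B) × (Pick A→Pick C) = (712.1, -1150.1, 1289).
So ∂z/∂E = −n_x/n_z = −0.55244 and ∂z/∂N = −n_y/n_z = 0.89224.
Intercept c from Pick A: 733.8 + 2.21 − 98.15 = 637.86.
At (23, 17): z_contact = −12.71 + 15.17 + 637.86 = 640.33 ft.
Depth below ground = 663.3 − 640.33 = 23.0 ft.

23.0 ft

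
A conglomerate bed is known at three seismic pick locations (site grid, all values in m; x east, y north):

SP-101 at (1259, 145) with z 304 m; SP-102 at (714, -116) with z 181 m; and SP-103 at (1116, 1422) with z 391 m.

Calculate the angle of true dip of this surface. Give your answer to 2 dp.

11.51°

Let the plane be z = a·x + b·y + c.
SP-102−SP-101: −545a − 261b = −123;  SP-103−SP-101: −143a + 1277b = 87.
Solving gives a = 0.18323, b = 0.08865.
Gradient magnitude |∇z| = √(a² + b²) = √(0.03358 + 0.00786) = 0.20355.
True dip = arctan(0.20355) = 11.51°, dipping toward WSW (azimuth ≈ 244°).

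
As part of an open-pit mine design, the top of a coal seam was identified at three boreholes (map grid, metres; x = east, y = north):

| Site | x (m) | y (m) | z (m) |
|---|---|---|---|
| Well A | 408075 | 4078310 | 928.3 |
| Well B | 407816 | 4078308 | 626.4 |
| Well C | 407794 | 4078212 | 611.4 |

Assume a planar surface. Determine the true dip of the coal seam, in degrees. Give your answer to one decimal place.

49.5°

Let the plane be z = a·x + b·y + c.
Well B−Well A: −259a − 2b = −301.9;  Well C−Well A: −281a − 98b = −316.9.
Solving gives a = 1.16649, b = −0.11107.
Gradient magnitude |∇z| = √(a² + b²) = √(1.36071 + 0.01234) = 1.17177.
True dip = arctan(1.17177) = 49.5°, dipping toward W (azimuth ≈ 275°).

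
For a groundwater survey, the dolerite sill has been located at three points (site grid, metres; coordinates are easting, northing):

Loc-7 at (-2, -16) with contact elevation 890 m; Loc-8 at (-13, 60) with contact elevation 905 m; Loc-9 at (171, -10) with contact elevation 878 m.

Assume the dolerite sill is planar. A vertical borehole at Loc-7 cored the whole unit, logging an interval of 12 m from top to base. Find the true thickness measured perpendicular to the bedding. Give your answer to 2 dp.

Two edge vectors: Loc-7→Loc-8 = (-11, 76, 15), Loc-7→Loc-9 = (173, 6, -12).
Normal n = (Loc-7→Loc-8) × (Loc-7→Loc-9) = (-1002, 2463, -13214).
So ∂z/∂easting = −n_x/n_z = −0.07583 and ∂z/∂northing = −n_y/n_z = 0.18639.
|∇z| = √(a²+b²) = 0.20123, so dip δ = arctan(0.20123) = 11.38°.
True thickness = vertical thickness × cos δ = 12 × cos 11.38° = 11.76 m.

11.76 m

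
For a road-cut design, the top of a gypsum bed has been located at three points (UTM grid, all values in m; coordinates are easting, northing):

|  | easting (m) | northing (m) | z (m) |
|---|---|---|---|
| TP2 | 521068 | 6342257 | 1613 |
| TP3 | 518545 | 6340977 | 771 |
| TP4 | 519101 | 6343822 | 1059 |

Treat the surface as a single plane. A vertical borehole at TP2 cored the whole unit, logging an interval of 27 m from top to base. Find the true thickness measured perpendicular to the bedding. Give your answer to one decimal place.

25.7 m

Two edge vectors: TP2→TP3 = (-2523, -1280, -842), TP2→TP4 = (-1967, 1565, -554).
Normal n = (TP2→TP3) × (TP2→TP4) = (2026850, 258472, -6466255).
So ∂z/∂easting = −n_x/n_z = 0.31345 and ∂z/∂northing = −n_y/n_z = 0.03997.
|∇z| = √(a²+b²) = 0.31599, so dip δ = arctan(0.31599) = 17.54°.
True thickness = vertical thickness × cos δ = 27 × cos 17.54° = 25.7 m.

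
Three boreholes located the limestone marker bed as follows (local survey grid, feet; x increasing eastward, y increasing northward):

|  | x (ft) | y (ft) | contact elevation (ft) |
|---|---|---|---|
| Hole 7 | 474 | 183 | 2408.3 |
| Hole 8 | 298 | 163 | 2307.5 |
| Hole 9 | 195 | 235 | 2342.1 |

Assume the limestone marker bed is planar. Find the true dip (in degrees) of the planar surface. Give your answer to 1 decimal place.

Let the plane be z = a·x + b·y + c.
Hole 8−Hole 7: −176a − 20b = −100.8;  Hole 9−Hole 7: −279a + 52b = −66.2.
Solving gives a = 0.44567, b = 1.11811.
Gradient magnitude |∇z| = √(a² + b²) = √(0.19862 + 1.25017) = 1.20366.
True dip = arctan(1.20366) = 50.3°, dipping toward SSW (azimuth ≈ 202°).

50.3°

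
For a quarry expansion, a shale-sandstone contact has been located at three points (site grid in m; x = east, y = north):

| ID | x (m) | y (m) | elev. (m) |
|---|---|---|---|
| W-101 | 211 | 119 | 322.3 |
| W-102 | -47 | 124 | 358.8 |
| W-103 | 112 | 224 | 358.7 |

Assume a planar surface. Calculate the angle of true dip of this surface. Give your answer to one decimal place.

Let the plane be z = a·x + b·y + c.
W-102−W-101: −258a + 5b = 36.5;  W-103−W-101: −99a + 105b = 36.4.
Solving gives a = −0.13726, b = 0.21725.
Gradient magnitude |∇z| = √(a² + b²) = √(0.01884 + 0.04720) = 0.25698.
True dip = arctan(0.25698) = 14.4°, dipping toward SSE (azimuth ≈ 148°).

14.4°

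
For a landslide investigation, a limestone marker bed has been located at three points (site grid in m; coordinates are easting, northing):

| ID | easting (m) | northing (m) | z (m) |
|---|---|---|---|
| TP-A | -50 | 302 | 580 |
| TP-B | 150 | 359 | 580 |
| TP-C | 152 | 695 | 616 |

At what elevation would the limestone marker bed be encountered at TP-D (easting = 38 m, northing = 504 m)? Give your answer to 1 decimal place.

Two edge vectors: TP-A→TP-B = (200, 57, 0), TP-A→TP-C = (202, 393, 36).
Normal n = (TP-A→TP-B) × (TP-A→TP-C) = (2052, -7200, 67086).
So ∂z/∂easting = −n_x/n_z = −0.03059 and ∂z/∂northing = −n_y/n_z = 0.10732.
Intercept c from TP-A: 580 − 1.53 − 32.41 = 546.06.
At (38, 504): z = −1.2 + 54.1 + 546.06 = 599.0 m.

599.0 m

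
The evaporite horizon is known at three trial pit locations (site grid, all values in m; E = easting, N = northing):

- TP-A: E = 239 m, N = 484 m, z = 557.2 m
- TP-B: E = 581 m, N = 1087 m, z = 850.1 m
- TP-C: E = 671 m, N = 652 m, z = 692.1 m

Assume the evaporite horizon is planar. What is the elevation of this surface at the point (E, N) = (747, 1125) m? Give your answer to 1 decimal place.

Two edge vectors: TP-A→TP-B = (342, 603, 292.9), TP-A→TP-C = (432, 168, 134.9).
Normal n = (TP-A→TP-B) × (TP-A→TP-C) = (32137.5, 80397, -203040).
So ∂z/∂E = −n_x/n_z = 0.158282 and ∂z/∂N = −n_y/n_z = 0.395966.
Intercept c from TP-A: 557.2 − 37.83 − 191.65 = 327.72.
At (747, 1125): z = 118.2 + 445.5 + 327.72 = 891.4 m.

891.4 m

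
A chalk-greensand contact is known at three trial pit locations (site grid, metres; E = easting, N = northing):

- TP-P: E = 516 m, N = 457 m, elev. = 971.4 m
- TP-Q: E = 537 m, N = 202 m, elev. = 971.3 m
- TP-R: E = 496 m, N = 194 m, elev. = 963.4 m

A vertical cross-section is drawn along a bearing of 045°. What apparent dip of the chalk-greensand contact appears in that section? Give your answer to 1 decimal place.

8.3°

Let the plane be z = a·E + b·N + c.
TP-Q−TP-P: 21a − 255b = −0.1;  TP-R−TP-P: −20a − 263b = −8.
Solving gives a = 0.18956, b = 0.01600.
Unit vector along 045° is (sin 45°, cos 45°) = (0.7071, 0.7071).
Slope in that direction = a·(0.7071) + b·(0.7071) = 0.14536.
Apparent dip = arctan|0.14536| = 8.3° (true dip is 10.8°, so apparent ≤ true as expected).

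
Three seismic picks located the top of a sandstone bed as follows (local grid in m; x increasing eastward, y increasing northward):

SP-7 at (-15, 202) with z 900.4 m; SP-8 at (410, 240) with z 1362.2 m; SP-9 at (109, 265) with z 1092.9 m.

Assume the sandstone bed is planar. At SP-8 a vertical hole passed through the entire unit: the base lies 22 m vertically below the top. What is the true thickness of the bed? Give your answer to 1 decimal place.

Let the plane be z = a·x + b·y + c.
SP-8−SP-7: 425a + 38b = 461.8;  SP-9−SP-7: 124a + 63b = 192.5.
Solving gives a = 0.98710, b = 1.11269.
|∇z| = √(a²+b²) = 1.48743, so dip δ = arctan(1.48743) = 56.09°.
True thickness = vertical thickness × cos δ = 22 × cos 56.09° = 12.3 m.

12.3 m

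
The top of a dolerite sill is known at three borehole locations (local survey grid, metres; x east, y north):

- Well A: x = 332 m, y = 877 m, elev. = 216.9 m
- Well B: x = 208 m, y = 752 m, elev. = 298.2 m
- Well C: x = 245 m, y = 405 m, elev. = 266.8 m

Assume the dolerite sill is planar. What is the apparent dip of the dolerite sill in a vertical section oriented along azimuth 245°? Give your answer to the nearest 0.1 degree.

31.1°

Two edge vectors: Well A→Well B = (-124, -125, 81.3), Well A→Well C = (-87, -472, 49.9).
Normal n = (Well A→Well B) × (Well A→Well C) = (32136.1, -885.5, 47653).
So ∂z/∂x = −n_x/n_z = −0.67438 and ∂z/∂y = −n_y/n_z = 0.01858.
Unit vector along 245° is (sin 245°, cos 245°) = (-0.9063, -0.4226).
Slope in that direction = a·(-0.9063) + b·(-0.4226) = 0.60334.
Apparent dip = arctan|0.60334| = 31.1° (true dip is 34.0°, so apparent ≤ true as expected).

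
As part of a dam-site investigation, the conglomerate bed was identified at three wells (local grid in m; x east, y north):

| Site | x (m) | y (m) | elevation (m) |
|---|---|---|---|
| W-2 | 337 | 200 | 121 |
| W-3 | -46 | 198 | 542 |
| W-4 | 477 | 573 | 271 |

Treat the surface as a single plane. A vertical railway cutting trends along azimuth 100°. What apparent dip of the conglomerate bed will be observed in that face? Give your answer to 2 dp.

50.85°

Two edge vectors: W-2→W-3 = (-383, -2, 421), W-2→W-4 = (140, 373, 150).
Normal n = (W-2→W-3) × (W-2→W-4) = (-157333, 116390, -142579).
So ∂z/∂x = −n_x/n_z = −1.10348 and ∂z/∂y = −n_y/n_z = 0.81632.
Unit vector along 100° is (sin 100°, cos 100°) = (0.9848, -0.1736).
Slope in that direction = a·(0.9848) + b·(-0.1736) = −1.22847.
Apparent dip = arctan|1.22847| = 50.85° (true dip is 53.9°, so apparent ≤ true as expected).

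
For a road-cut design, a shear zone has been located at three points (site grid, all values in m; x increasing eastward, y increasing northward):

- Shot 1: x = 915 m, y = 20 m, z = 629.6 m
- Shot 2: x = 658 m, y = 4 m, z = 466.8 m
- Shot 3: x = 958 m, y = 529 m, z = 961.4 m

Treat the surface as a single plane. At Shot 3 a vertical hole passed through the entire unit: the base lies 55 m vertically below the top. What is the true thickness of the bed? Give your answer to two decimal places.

41.97 m

Let the plane be z = a·x + b·y + c.
Shot 2−Shot 1: −257a − 16b = −162.8;  Shot 3−Shot 1: 43a + 509b = 331.8.
Solving gives a = 0.59601, b = 0.60152.
|∇z| = √(a²+b²) = 0.84679, so dip δ = arctan(0.84679) = 40.26°.
True thickness = vertical thickness × cos δ = 55 × cos 40.26° = 41.97 m.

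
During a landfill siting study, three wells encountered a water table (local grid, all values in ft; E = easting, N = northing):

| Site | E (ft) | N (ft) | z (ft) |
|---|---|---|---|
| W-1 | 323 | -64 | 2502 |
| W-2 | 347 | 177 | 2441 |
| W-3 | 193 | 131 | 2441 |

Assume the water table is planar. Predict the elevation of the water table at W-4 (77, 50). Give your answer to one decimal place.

Two edge vectors: W-1→W-2 = (24, 241, -61), W-1→W-3 = (-130, 195, -61).
Normal n = (W-1→W-2) × (W-1→W-3) = (-2806, 9394, 36010).
So ∂z/∂E = −n_x/n_z = 0.07792 and ∂z/∂N = −n_y/n_z = −0.26087.
Intercept c from W-1: 2502 − 25.17 − 16.70 = 2460.14.
At (77, 50): z = 6.0 − 13.0 + 2460.14 = 2453.1 ft.

2453.1 ft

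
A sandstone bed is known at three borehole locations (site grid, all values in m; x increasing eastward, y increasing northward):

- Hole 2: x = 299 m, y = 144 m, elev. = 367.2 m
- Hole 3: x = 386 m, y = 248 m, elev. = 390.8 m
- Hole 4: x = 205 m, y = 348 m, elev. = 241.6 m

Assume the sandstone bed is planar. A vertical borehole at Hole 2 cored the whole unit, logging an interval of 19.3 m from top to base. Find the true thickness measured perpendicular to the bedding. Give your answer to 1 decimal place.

15.6 m

Let the plane be z = a·x + b·y + c.
Hole 3−Hole 2: 87a + 104b = 23.6;  Hole 4−Hole 2: −94a + 204b = −125.6.
Solving gives a = 0.64950, b = −0.31641.
|∇z| = √(a²+b²) = 0.72247, so dip δ = arctan(0.72247) = 35.85°.
True thickness = vertical thickness × cos δ = 19.3 × cos 35.85° = 15.6 m.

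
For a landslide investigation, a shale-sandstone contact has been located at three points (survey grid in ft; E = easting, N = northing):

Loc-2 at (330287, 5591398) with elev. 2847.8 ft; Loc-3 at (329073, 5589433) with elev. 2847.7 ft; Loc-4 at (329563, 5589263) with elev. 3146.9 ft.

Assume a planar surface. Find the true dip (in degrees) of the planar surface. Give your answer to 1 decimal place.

Let the plane be z = a·E + b·N + c.
Loc-3−Loc-2: −1214a − 1965b = −0.1;  Loc-4−Loc-2: −724a − 2135b = 299.1.
Solving gives a = 0.50285, b = −0.31061.
Gradient magnitude |∇z| = √(a² + b²) = √(0.25286 + 0.09648) = 0.59105.
True dip = arctan(0.59105) = 30.6°, dipping toward WNW (azimuth ≈ 302°).

30.6°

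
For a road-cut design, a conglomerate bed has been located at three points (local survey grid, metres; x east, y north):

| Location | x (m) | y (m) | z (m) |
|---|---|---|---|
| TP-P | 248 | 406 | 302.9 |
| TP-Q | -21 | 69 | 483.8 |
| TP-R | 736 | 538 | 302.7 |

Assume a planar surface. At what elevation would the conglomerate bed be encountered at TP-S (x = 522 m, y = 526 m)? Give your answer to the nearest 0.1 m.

Let the plane be z = a·x + b·y + c.
TP-Q−TP-P: −269a − 337b = 180.9;  TP-R−TP-P: 488a + 132b = −0.2.
Solving gives a = 0.18466, b = −0.68419.
Then c = 302.9 − a·248 − b·406 = 534.89.
At (522, 526): z = 96.4 − 359.9 + 534.89 = 271.4 m.

271.4 m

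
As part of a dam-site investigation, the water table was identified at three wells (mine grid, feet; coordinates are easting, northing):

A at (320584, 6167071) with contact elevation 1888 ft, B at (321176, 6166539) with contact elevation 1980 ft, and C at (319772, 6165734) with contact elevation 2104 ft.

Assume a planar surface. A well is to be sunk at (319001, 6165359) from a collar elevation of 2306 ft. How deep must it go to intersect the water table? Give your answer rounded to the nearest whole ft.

Let the plane be z = a·easting + b·northing + c.
B−A: 592a − 532b = 92;  C−A: −812a − 1337b = 216.
Solving gives a = 0.00661388, b = −0.16557253.
Then c = 1888 − a·320584 − b·6167071 = 1020865.23.
At (319001, 6165359): z_contact = 2109.8 − 1020814.1 + 1020865.23 = 2161.0 ft.
Depth below ground = 2306 − 2161.0 = 145 ft.

145 ft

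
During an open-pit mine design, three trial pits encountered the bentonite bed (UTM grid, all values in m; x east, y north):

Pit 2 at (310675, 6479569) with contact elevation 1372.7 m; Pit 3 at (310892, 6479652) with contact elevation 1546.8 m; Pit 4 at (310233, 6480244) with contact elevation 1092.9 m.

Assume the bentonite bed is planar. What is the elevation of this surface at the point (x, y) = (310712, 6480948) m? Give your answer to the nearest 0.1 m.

1523.4 m

Two edge vectors: Pit 2→Pit 3 = (217, 83, 174.1), Pit 2→Pit 4 = (-442, 675, -279.8).
Normal n = (Pit 2→Pit 3) × (Pit 2→Pit 4) = (-140740.9, -16235.6, 183161).
So ∂z/∂x = −n_x/n_z = 0.768399932 and ∂z/∂y = −n_y/n_z = 0.088641141.
Intercept c from Pit 2: 1372.7 − 238722.65 − 574356.39 = −811706.34.
At (310712, 6480948): z = 238751.1 + 574478.6 − 811706.34 = 1523.4 m.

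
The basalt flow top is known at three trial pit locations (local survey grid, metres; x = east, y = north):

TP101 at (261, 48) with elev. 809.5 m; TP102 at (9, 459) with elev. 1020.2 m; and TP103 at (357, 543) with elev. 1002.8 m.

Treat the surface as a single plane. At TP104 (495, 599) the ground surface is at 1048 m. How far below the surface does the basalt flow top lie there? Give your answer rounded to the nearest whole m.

Let the plane be z = a·x + b·y + c.
TP102−TP101: −252a + 411b = 210.7;  TP103−TP101: 96a + 495b = 193.3.
Solving gives a = −0.15134, b = 0.41986.
Then c = 809.5 − a·261 − b·48 = 828.85.
At (495, 599): z_contact = −74.9 + 251.5 + 828.85 = 1005.4 m.
Depth below ground = 1048 − 1005.4 = 43 m.

43 m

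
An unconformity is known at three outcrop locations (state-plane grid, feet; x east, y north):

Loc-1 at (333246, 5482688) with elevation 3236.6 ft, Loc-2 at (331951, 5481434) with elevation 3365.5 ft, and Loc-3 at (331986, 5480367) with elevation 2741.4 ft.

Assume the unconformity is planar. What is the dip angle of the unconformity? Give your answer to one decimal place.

Two edge vectors: Loc-1→Loc-2 = (-1295, -1254, 128.9), Loc-1→Loc-3 = (-1260, -2321, -495.2).
Normal n = (Loc-1→Loc-2) × (Loc-1→Loc-3) = (920157.7, -803698, 1425655).
So ∂z/∂x = −n_x/n_z = −0.64543 and ∂z/∂y = −n_y/n_z = 0.56374.
Gradient magnitude |∇z| = √(a² + b²) = √(0.41658 + 0.31780) = 0.85696.
True dip = arctan(0.85696) = 40.6°, dipping toward SE (azimuth ≈ 131°).

40.6°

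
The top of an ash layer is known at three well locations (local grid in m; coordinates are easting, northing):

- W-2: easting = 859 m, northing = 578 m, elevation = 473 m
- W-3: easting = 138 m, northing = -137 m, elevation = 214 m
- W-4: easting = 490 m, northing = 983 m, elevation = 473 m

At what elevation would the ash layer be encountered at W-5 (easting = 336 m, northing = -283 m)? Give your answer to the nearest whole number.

226 m

Two edge vectors: W-2→W-3 = (-721, -715, -259), W-2→W-4 = (-369, 405, 0).
Normal n = (W-2→W-3) × (W-2→W-4) = (104895, 95571, -555840).
So ∂z/∂easting = −n_x/n_z = 0.18871 and ∂z/∂northing = −n_y/n_z = 0.17194.
Intercept c from W-2: 473 − 162.11 − 99.38 = 211.51.
At (336, -283): z = 63.4 − 48.7 + 211.51 = 226.3 m.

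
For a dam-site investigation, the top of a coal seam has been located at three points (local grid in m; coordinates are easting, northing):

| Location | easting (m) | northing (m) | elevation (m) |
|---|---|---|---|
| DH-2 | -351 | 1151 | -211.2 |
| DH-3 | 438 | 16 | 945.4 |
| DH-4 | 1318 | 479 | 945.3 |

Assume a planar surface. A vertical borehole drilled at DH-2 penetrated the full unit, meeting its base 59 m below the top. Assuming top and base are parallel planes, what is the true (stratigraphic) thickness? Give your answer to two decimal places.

45.11 m

Let the plane be z = a·easting + b·northing + c.
DH-3−DH-2: 789a − 1135b = 1156.6;  DH-4−DH-2: 1669a − 672b = 1156.5.
Solving gives a = 0.39249, b = −0.74619.
|∇z| = √(a²+b²) = 0.84312, so dip δ = arctan(0.84312) = 40.13°.
True thickness = vertical thickness × cos δ = 59 × cos 40.13° = 45.11 m.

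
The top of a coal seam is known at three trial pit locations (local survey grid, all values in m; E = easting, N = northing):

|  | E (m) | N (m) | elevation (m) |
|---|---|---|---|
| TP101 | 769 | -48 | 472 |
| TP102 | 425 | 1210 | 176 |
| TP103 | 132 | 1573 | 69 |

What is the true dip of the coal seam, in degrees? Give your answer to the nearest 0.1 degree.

Let the plane be z = a·E + b·N + c.
TP102−TP101: −344a + 1258b = −296;  TP103−TP101: −637a + 1621b = −403.
Solving gives a = 0.11143, b = −0.20482.
Gradient magnitude |∇z| = √(a² + b²) = √(0.01242 + 0.04195) = 0.23317.
True dip = arctan(0.23317) = 13.1°, dipping toward NNW (azimuth ≈ 331°).

13.1°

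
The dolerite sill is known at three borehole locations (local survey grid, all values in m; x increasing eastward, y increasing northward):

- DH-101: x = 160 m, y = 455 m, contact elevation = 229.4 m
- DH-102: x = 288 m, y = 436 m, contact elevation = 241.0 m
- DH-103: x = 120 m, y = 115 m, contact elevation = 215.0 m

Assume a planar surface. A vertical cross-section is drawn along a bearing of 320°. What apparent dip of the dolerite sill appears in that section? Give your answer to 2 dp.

2.14°

Two edge vectors: DH-101→DH-102 = (128, -19, 11.6), DH-101→DH-103 = (-40, -340, -14.4).
Normal n = (DH-101→DH-102) × (DH-101→DH-103) = (4217.6, 1379.2, -44280).
So ∂z/∂x = −n_x/n_z = 0.09525 and ∂z/∂y = −n_y/n_z = 0.03115.
Unit vector along 320° is (sin 320°, cos 320°) = (-0.6428, 0.7660).
Slope in that direction = a·(-0.6428) + b·(0.7660) = −0.03736.
Apparent dip = arctan|0.03736| = 2.14° (true dip is 5.7°, so apparent ≤ true as expected).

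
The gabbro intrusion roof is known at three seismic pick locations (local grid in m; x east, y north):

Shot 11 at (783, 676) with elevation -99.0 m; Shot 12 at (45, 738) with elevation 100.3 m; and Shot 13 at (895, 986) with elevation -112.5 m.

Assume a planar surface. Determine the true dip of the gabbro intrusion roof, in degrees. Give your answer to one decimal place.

Two edge vectors: Shot 11→Shot 12 = (-738, 62, 199.3), Shot 11→Shot 13 = (112, 310, -13.5).
Normal n = (Shot 11→Shot 12) × (Shot 11→Shot 13) = (-62620, 12358.6, -235724).
So ∂z/∂x = −n_x/n_z = −0.26565 and ∂z/∂y = −n_y/n_z = 0.05243.
Gradient magnitude |∇z| = √(a² + b²) = √(0.07057 + 0.00275) = 0.27077.
True dip = arctan(0.27077) = 15.2°, dipping toward E (azimuth ≈ 101°).

15.2°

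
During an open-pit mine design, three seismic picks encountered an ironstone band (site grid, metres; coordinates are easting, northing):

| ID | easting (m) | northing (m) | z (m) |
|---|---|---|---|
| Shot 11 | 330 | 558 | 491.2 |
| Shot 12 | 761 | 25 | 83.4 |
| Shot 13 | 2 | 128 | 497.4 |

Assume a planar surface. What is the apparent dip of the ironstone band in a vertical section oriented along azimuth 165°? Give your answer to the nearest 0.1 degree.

25.6°

Two edge vectors: Shot 11→Shot 12 = (431, -533, -407.8), Shot 11→Shot 13 = (-328, -430, 6.2).
Normal n = (Shot 11→Shot 12) × (Shot 11→Shot 13) = (-178658.6, 131086.2, -360154).
So ∂z/∂easting = −n_x/n_z = −0.49606 and ∂z/∂northing = −n_y/n_z = 0.36397.
Unit vector along 165° is (sin 165°, cos 165°) = (0.2588, -0.9659).
Slope in that direction = a·(0.2588) + b·(-0.9659) = −0.47996.
Apparent dip = arctan|0.47996| = 25.6° (true dip is 31.6°, so apparent ≤ true as expected).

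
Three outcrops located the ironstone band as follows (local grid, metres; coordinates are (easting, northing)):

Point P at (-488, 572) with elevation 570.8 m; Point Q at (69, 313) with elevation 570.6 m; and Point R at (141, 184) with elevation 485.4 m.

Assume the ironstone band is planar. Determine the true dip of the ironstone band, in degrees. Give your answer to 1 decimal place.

44.5°

Two edge vectors: Point P→Point Q = (557, -259, -0.2), Point P→Point R = (629, -388, -85.4).
Normal n = (Point P→Point Q) × (Point P→Point R) = (22041, 47442, -53205).
So ∂z/∂E = −n_x/n_z = 0.41427 and ∂z/∂N = −n_y/n_z = 0.89168.
Gradient magnitude |∇z| = √(a² + b²) = √(0.17162 + 0.79510) = 0.98322.
True dip = arctan(0.98322) = 44.5°, dipping toward SSW (azimuth ≈ 205°).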